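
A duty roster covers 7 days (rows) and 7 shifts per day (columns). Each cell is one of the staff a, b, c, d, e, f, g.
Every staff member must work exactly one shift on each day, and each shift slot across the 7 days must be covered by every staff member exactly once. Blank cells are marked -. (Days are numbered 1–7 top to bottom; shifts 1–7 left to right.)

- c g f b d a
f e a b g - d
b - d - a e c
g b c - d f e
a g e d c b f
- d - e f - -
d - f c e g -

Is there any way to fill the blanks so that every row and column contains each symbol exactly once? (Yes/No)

Yes

No day or shift among the givens repeats a symbol, and propagating forced cells runs into no contradiction.
One valid completion exists (for instance, e c g f b d a / f e a b g c d / b f d g a e c / g b c a d f e / a g e d c b f / c d b e f a g / d a f c e g b).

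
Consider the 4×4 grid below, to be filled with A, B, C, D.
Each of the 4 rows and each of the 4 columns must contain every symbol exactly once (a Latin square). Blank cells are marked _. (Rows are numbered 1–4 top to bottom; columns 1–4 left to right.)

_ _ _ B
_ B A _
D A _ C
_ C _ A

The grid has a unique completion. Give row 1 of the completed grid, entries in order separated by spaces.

Row 1, column 2: row 1 has {B} and column 2 has {A, B, C}, leaving only D.
Row 1, column 3: row 1 has {B, D} and column 3 has {A}, leaving only C.
Row 1, column 1: row 1 has {B, C, D} and column 1 has {D}, leaving only A.
So row 1 reads: A D C B.

A D C B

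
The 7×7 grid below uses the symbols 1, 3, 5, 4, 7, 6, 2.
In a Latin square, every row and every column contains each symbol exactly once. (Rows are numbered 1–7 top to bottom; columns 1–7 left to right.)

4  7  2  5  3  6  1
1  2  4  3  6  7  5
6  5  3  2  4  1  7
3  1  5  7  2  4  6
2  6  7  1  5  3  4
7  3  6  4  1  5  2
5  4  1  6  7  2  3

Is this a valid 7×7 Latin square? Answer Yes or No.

Each row is a permutation of the 7 symbols, and so is each column.

Yes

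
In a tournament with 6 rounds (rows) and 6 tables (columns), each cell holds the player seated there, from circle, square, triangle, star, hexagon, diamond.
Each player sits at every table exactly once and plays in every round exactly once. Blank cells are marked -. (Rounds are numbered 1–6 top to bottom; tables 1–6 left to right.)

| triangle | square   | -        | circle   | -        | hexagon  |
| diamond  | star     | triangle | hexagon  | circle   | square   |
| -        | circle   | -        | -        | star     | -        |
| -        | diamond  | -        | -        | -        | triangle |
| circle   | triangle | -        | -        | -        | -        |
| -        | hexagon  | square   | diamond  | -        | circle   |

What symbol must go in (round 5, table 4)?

Round 1, table 5: round 1 has {circle, square, triangle, hexagon} and table 5 has {circle, star}, leaving only diamond.
Round 1, table 3: round 1 has {circle, square, triangle, hexagon, diamond} and table 3 has {square, triangle}, leaving only star.
Round 3, table 6: round 3 has {circle, star} and table 6 has {circle, square, triangle, hexagon}, leaving only diamond.
Round 3, table 3: round 3 has {circle, star, diamond} and table 3 has {square, triangle, star}, leaving only hexagon.
Round 3, table 1: round 3 has {circle, star, hexagon, diamond} and table 1 has {circle, triangle, diamond}, leaving only square.
Round 3, table 4: round 3 has {circle, square, star, hexagon, diamond} and table 4 has {circle, hexagon, diamond}, leaving only triangle.
Round 4, table 3: round 4 has {triangle, diamond} and table 3 has {square, triangle, star, hexagon}, leaving only circle.
Round 5, table 3: round 5 has {circle, triangle} and table 3 has {circle, square, triangle, star, hexagon}, leaving only diamond.
Round 5, table 6: round 5 has {circle, triangle, diamond} and table 6 has {circle, square, triangle, hexagon, diamond}, leaving only star.
Round 5 already has {circle, triangle, star, diamond} and table 4 already has {circle, triangle, hexagon, diamond}, so round 5, table 4 must be square.

square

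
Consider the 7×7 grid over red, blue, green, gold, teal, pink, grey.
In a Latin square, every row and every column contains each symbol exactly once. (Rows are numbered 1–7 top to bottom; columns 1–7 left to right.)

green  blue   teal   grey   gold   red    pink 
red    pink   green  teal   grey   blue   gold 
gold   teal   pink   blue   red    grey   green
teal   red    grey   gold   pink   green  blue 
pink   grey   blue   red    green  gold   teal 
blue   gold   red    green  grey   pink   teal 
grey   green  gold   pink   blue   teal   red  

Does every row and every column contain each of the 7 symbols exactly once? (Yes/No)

No

Every row is a permutation, but column 7 contains teal twice (at rows 5 and 6).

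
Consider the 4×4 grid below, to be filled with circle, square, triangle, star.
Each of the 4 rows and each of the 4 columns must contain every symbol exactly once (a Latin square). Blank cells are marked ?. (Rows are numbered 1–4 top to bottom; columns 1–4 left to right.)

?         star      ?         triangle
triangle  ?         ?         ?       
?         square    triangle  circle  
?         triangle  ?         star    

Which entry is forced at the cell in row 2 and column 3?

Row 2, column 2: row 2 has {triangle} and column 2 has {square, triangle, star}, leaving only circle.
Row 2, column 4: row 2 has {circle, triangle} and column 4 has {circle, triangle, star}, leaving only square.
Row 2 already has {circle, square, triangle} and column 3 already has {triangle}, so row 2, column 3 must be star.

star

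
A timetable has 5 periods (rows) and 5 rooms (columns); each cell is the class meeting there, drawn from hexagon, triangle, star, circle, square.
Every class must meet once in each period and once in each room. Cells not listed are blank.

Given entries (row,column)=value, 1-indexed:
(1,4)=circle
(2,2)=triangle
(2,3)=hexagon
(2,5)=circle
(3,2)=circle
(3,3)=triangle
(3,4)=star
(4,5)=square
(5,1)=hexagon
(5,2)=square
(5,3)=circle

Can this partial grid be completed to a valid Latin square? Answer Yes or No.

Period 2, room 4: period 2 has {hexagon, triangle, circle} and room 4 has {star, circle}, so it must be square.
Period 2, room 1: period 2 has {hexagon, triangle, circle, square} and room 1 has {hexagon}, so it must be star.
Period 3, room 1: period 3 has {triangle, star, circle} and room 1 has {hexagon, star}, so it must be square.
Period 1, room 1: period 1 has {circle} and room 1 has {hexagon, star, square}, so it must be triangle.
Period 3, room 5: period 3 has {triangle, star, circle, square} and room 5 has {circle, square}, so it must be hexagon.
Period 1, room 5: period 1 has {triangle, circle} and room 5 has {hexagon, circle, square}, so it must be star.
Period 1, room 2: period 1 has {triangle, star, circle} and room 2 has {triangle, circle, square}, so it must be hexagon.
Period 1, room 3: period 1 has {hexagon, triangle, star, circle} and room 3 has {hexagon, triangle, circle}, so it must be square.
Period 4, room 1: period 4 has {square} and room 1 has {hexagon, triangle, star, square}, so it must be circle.
Period 4, room 2: period 4 has {circle, square} and room 2 has {hexagon, triangle, circle, square}, so it must be star.
Now period 4, room 3: period 4 together with room 3 already contain {hexagon, triangle, star, circle, square} — every symbol — so nothing can go there. The grid has no valid completion.

No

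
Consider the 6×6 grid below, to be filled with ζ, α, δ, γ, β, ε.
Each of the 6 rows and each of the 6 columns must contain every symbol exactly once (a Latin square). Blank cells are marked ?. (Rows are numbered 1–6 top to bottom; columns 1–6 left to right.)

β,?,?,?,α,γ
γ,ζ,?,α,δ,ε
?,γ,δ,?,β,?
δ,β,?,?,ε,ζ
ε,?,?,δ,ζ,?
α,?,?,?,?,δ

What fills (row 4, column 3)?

α

Row 2, column 3: row 2 has {ζ, α, δ, γ, ε} and column 3 has {δ}, leaving only β.
Row 3, column 1: row 3 has {δ, γ, β} and column 1 has {α, δ, γ, β, ε}, leaving only ζ.
Row 3, column 4: row 3 has {ζ, δ, γ, β} and column 4 has {α, δ}, leaving only ε.
Row 1, column 4: row 1 has {α, γ, β} and column 4 has {α, δ, ε}, leaving only ζ.
Row 1, column 3: row 1 has {ζ, α, γ, β} and column 3 has {δ, β}, leaving only ε.
Row 1, column 2: row 1 has {ζ, α, γ, β, ε} and column 2 has {ζ, γ, β}, leaving only δ.
Row 3, column 6: row 3 has {ζ, δ, γ, β, ε} and column 6 has {ζ, δ, γ, ε}, leaving only α.
Row 4, column 4: row 4 has {ζ, δ, β, ε} and column 4 has {ζ, α, δ, ε}, leaving only γ.
Row 4 already has {ζ, δ, γ, β, ε} and column 3 already has {δ, β, ε}, so row 4, column 3 must be α.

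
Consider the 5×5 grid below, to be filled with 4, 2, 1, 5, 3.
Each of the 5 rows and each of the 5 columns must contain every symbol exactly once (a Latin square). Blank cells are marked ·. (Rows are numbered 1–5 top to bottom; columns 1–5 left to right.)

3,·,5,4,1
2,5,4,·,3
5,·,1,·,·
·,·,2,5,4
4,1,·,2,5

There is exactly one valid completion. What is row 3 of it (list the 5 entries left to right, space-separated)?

Row 3, column 4: row 3 has {1, 5} and column 4 has {4, 2, 5}, leaving only 3.
Row 3, column 5: row 3 has {1, 5, 3} and column 5 has {4, 1, 5, 3}, leaving only 2.
Row 3, column 2: row 3 has {2, 1, 5, 3} and column 2 has {1, 5}, leaving only 4.
So row 3 reads: 5 4 1 3 2.

5 4 1 3 2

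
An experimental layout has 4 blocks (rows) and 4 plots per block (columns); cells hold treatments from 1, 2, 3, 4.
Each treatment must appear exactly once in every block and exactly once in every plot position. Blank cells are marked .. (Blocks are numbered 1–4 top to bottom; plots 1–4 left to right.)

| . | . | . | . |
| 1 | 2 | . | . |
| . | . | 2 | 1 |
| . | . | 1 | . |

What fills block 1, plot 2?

Block 1, plot 2 is narrowed to {1, 3, 4}.
If it were 3, then block 1, plot 4 would be left with no valid symbol.
If it were 4, then block 1, plot 4 would be left with no valid symbol.
So block 1, plot 2 must be 1.

1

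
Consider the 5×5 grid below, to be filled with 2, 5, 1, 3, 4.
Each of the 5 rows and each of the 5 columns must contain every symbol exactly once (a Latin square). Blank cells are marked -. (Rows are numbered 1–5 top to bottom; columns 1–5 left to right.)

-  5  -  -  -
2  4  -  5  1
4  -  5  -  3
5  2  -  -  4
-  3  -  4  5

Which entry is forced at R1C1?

Row 1, column 5: row 1 has {5} and column 5 has {5, 1, 3, 4}, leaving only 2.
Row 2, column 3: row 2 has {2, 5, 1, 4} and column 3 has {5}, leaving only 3.
Row 3, column 2: row 3 has {5, 3, 4} and column 2 has {2, 5, 3, 4}, leaving only 1.
Row 3, column 4: row 3 has {5, 1, 3, 4} and column 4 has {5, 4}, leaving only 2.
Row 4, column 3: row 4 has {2, 5, 4} and column 3 has {5, 3}, leaving only 1.
Row 1, column 3: row 1 has {2, 5} and column 3 has {5, 1, 3}, leaving only 4.
Row 4, column 4: row 4 has {2, 5, 1, 4} and column 4 has {2, 5, 4}, leaving only 3.
Row 1, column 4: row 1 has {2, 5, 4} and column 4 has {2, 5, 3, 4}, leaving only 1.
Row 1 already has {2, 5, 1, 4} and column 1 already has {2, 5, 4}, so row 1, column 1 must be 3.

3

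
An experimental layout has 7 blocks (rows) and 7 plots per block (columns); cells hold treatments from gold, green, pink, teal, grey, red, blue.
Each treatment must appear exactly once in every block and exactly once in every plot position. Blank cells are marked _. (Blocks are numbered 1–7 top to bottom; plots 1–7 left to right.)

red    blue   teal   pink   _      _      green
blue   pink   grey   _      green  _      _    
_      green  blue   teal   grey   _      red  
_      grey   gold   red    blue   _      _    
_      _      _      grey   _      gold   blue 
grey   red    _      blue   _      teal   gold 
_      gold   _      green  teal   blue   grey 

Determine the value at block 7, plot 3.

Block 1, plot 5: block 1 has {green, pink, teal, red, blue} and plot 5 has {green, teal, grey, blue}, leaving only gold.
Block 1, plot 6: block 1 has {gold, green, pink, teal, red, blue} and plot 6 has {gold, teal, blue}, leaving only grey.
Block 2, plot 4: block 2 has {green, pink, grey, blue} and plot 4 has {green, pink, teal, grey, red, blue}, leaving only gold.
Block 2, plot 6: block 2 has {gold, green, pink, grey, blue} and plot 6 has {gold, teal, grey, blue}, leaving only red.
Block 2, plot 7: block 2 has {gold, green, pink, grey, red, blue} and plot 7 has {gold, green, grey, red, blue}, leaving only teal.
Block 3, plot 6: block 3 has {green, teal, grey, red, blue} and plot 6 has {gold, teal, grey, red, blue}, leaving only pink.
Block 3, plot 1: block 3 has {green, pink, teal, grey, red, blue} and plot 1 has {grey, red, blue}, leaving only gold.
Block 4, plot 6: block 4 has {gold, grey, red, blue} and plot 6 has {gold, pink, teal, grey, red, blue}, leaving only green.
Block 4, plot 7: block 4 has {gold, green, grey, red, blue} and plot 7 has {gold, green, teal, grey, red, blue}, leaving only pink.
Block 4, plot 1: block 4 has {gold, green, pink, grey, red, blue} and plot 1 has {gold, grey, red, blue}, leaving only teal.
Block 5, plot 2: block 5 has {gold, grey, blue} and plot 2 has {gold, green, pink, grey, red, blue}, leaving only teal.
Block 6, plot 5: block 6 has {gold, teal, grey, red, blue} and plot 5 has {gold, green, teal, grey, blue}, leaving only pink.
Block 5, plot 5: block 5 has {gold, teal, grey, blue} and plot 5 has {gold, green, pink, teal, grey, blue}, leaving only red.
Block 6, plot 3: block 6 has {gold, pink, teal, grey, red, blue} and plot 3 has {gold, teal, grey, blue}, leaving only green.
Block 5, plot 3: block 5 has {gold, teal, grey, red, blue} and plot 3 has {gold, green, teal, grey, blue}, leaving only pink.
Block 7 already has {gold, green, teal, grey, blue} and plot 3 already has {gold, green, pink, teal, grey, blue}, so block 7, plot 3 must be red.

red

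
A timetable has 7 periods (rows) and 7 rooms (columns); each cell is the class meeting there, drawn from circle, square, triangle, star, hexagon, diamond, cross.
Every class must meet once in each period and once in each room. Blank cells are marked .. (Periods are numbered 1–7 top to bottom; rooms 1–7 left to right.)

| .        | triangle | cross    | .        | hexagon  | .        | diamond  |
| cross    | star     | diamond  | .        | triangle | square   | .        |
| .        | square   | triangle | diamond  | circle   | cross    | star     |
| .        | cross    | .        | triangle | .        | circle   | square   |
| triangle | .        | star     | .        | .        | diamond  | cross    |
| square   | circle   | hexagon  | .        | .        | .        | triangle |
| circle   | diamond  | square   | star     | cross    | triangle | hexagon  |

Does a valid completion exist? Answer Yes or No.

Period 4, room 3: period 4 together with room 3 already contain {circle, square, triangle, star, hexagon, diamond, cross} — every symbol — so nothing can go there. The grid has no valid completion.

No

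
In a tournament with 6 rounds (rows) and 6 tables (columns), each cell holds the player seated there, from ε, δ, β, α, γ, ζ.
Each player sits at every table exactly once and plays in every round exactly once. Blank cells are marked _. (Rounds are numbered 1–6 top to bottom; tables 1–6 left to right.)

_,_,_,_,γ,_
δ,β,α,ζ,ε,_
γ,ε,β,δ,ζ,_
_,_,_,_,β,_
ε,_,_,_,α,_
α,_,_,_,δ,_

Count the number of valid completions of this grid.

14

Round 1, table 1: eliminating its round and table leaves {β, ζ}.
Round 1, table 2: eliminating its round and table leaves {δ, α, ζ}.
Round 1, table 3: eliminating its round and table leaves {ε, δ, ζ}.
Round 1, table 4: eliminating its round and table leaves {ε, β, α}.
Round 1, table 6: eliminating its round and table leaves {ε, δ, β, α, ζ}.
Round 2, table 6: eliminating its round and table leaves {γ}.
Round 3, table 6: eliminating its round and table leaves {α}.
Round 4, table 1: eliminating its round and table leaves {ζ}.
Round 4, table 2: eliminating its round and table leaves {δ, α, γ, ζ}.
Round 4, table 3: eliminating its round and table leaves {ε, δ, γ, ζ}.
Round 4, table 4: eliminating its round and table leaves {ε, α, γ}.
Round 4, table 6: eliminating its round and table leaves {ε, δ, α, γ, ζ}.
Round 5, table 2: eliminating its round and table leaves {δ, γ, ζ}.
Round 5, table 3: eliminating its round and table leaves {δ, γ, ζ}.
Round 5, table 4: eliminating its round and table leaves {β, γ}.
Round 5, table 6: eliminating its round and table leaves {δ, β, γ, ζ}.
Round 6, table 2: eliminating its round and table leaves {γ, ζ}.
Round 6, table 3: eliminating its round and table leaves {ε, γ, ζ}.
Round 6, table 4: eliminating its round and table leaves {ε, β, γ}.
Round 6, table 6: eliminating its round and table leaves {ε, β, γ, ζ}.
Enumerating the assignments across these blanks that avoid any round or table repeat gives 14 completions.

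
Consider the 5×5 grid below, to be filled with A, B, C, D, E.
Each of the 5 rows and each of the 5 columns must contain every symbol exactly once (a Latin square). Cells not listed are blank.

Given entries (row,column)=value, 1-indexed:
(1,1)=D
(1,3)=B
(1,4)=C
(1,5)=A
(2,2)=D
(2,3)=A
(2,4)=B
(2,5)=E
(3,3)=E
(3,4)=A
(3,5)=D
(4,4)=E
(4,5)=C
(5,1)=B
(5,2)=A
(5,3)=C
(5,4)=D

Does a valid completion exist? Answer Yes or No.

No

Row 5, column 5: row 5 together with column 5 already contain {A, B, C, D, E} — every symbol — so nothing can go there. The grid has no valid completion.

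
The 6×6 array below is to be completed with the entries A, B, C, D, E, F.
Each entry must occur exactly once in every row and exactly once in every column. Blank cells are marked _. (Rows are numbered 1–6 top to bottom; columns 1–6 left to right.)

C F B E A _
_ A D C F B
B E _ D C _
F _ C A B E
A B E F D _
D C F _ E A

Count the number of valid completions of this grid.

Row 1, column 6: eliminating its row and column leaves {D}.
Row 2, column 1: eliminating its row and column leaves {E}.
Row 3, column 3: eliminating its row and column leaves {A}.
Row 3, column 6: eliminating its row and column leaves {F}.
Row 4, column 2: eliminating its row and column leaves {D}.
Row 5, column 6: eliminating its row and column leaves {C}.
Row 6, column 4: eliminating its row and column leaves {B}.
Only one assignment across all blanks avoids any row or column repeat, giving 1 completion.

1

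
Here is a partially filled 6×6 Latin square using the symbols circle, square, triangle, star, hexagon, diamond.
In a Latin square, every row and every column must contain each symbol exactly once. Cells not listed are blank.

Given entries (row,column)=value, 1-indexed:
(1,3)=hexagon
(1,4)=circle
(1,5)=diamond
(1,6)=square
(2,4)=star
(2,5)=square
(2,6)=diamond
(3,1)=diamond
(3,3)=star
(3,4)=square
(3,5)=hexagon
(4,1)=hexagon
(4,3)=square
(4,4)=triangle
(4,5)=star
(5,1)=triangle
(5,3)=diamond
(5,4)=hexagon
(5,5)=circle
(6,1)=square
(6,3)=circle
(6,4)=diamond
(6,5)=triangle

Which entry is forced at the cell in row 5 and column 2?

square

Row 1, column 1: row 1 has {circle, square, hexagon, diamond} and column 1 has {square, triangle, hexagon, diamond}, leaving only star.
Row 1, column 2: row 1 has {circle, square, star, hexagon, diamond} and column 2 has {}, leaving only triangle.
Row 2, column 1: row 2 has {square, star, diamond} and column 1 has {square, triangle, star, hexagon, diamond}, leaving only circle.
Row 2, column 2: row 2 has {circle, square, star, diamond} and column 2 has {triangle}, leaving only hexagon.
Row 2, column 3: row 2 has {circle, square, star, hexagon, diamond} and column 3 has {circle, square, star, hexagon, diamond}, leaving only triangle.
Row 3, column 2: row 3 has {square, star, hexagon, diamond} and column 2 has {triangle, hexagon}, leaving only circle.
Row 3, column 6: row 3 has {circle, square, star, hexagon, diamond} and column 6 has {square, diamond}, leaving only triangle.
Row 4, column 2: row 4 has {square, triangle, star, hexagon} and column 2 has {circle, triangle, hexagon}, leaving only diamond.
Row 4, column 6: row 4 has {square, triangle, star, hexagon, diamond} and column 6 has {square, triangle, diamond}, leaving only circle.
Row 5, column 6: row 5 has {circle, triangle, hexagon, diamond} and column 6 has {circle, square, triangle, diamond}, leaving only star.
Row 5 already has {circle, triangle, star, hexagon, diamond} and column 2 already has {circle, triangle, hexagon, diamond}, so row 5, column 2 must be square.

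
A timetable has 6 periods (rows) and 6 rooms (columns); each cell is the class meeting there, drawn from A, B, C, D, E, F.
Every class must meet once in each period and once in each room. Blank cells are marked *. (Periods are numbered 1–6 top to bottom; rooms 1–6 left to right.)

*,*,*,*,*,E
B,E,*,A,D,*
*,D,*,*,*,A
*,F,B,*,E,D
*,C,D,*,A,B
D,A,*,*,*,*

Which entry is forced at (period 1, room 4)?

D

Period 1, room 2: period 1 has {E} and room 2 has {A, C, D, E, F}, leaving only B.
Period 4, room 4: period 4 has {B, D, E, F} and room 4 has {A}, leaving only C.
Period 4, room 1: period 4 has {B, C, D, E, F} and room 1 has {B, D}, leaving only A.
Period 1, room 4 is narrowed to {D, F}.
If it were F, then period 1, room 5 would be left with no valid symbol.
So period 1, room 4 must be D.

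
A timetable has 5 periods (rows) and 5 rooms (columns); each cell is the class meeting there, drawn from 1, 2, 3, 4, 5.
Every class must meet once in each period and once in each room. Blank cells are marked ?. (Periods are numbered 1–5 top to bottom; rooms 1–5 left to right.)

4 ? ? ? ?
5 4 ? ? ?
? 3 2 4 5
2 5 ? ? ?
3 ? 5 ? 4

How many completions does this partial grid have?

3

Period 1, room 2: eliminating its period and room leaves {1, 2}.
Period 1, room 3: eliminating its period and room leaves {1, 3}.
Period 1, room 4: eliminating its period and room leaves {1, 2, 3, 5}.
Period 1, room 5: eliminating its period and room leaves {1, 2, 3}.
Period 2, room 3: eliminating its period and room leaves {1, 3}.
Period 2, room 4: eliminating its period and room leaves {1, 2, 3}.
Period 2, room 5: eliminating its period and room leaves {1, 2, 3}.
Period 3, room 1: eliminating its period and room leaves {1}.
Period 4, room 3: eliminating its period and room leaves {1, 3, 4}.
Period 4, room 4: eliminating its period and room leaves {1, 3}.
Period 4, room 5: eliminating its period and room leaves {1, 3}.
Period 5, room 2: eliminating its period and room leaves {1, 2}.
Period 5, room 4: eliminating its period and room leaves {1, 2}.
Enumerating the assignments across these blanks that avoid any period or room repeat gives 3 completions.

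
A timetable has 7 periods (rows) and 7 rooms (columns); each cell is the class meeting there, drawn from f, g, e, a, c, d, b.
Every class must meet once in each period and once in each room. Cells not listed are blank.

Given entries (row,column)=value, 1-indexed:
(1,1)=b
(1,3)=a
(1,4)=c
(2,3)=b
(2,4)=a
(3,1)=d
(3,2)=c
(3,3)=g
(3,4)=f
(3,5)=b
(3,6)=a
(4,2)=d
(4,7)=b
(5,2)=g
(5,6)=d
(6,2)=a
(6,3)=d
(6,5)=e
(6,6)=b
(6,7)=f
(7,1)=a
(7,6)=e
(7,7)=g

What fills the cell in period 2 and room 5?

d

Period 3, room 7: period 3 has {f, g, a, c, d, b} and room 7 has {f, g, b}, leaving only e.
Period 1, room 7: period 1 has {a, c, b} and room 7 has {f, g, e, b}, leaving only d.
Period 2, room 7: period 2 has {a, b} and room 7 has {f, g, e, d, b}, leaving only c.
Period 5, room 7: period 5 has {g, d} and room 7 has {f, g, e, c, d, b}, leaving only a.
Period 6, room 4: period 6 has {f, e, a, d, b} and room 4 has {f, a, c}, leaving only g.
Period 4, room 4: period 4 has {d, b} and room 4 has {f, g, a, c}, leaving only e.
Period 5, room 4: period 5 has {g, a, d} and room 4 has {f, g, e, a, c}, leaving only b.
Period 6, room 1: period 6 has {f, g, e, a, d, b} and room 1 has {a, d, b}, leaving only c.
Period 7, room 4: period 7 has {g, e, a} and room 4 has {f, g, e, a, c, b}, leaving only d.
Period 2, room 5 is narrowed to {f, g, d}.
If it were f, then period 2, room 2 would be left with no valid symbol.
If it were g, then period 2, room 6 would be left with no valid symbol.
So period 2, room 5 must be d.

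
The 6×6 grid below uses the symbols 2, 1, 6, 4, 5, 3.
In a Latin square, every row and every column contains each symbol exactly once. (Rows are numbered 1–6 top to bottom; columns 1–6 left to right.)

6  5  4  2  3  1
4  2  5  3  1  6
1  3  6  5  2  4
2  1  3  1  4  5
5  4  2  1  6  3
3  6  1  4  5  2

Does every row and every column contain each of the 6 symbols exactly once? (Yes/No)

Row 4 contains 1 twice (at columns 2 and 4), so it is not a permutation.

No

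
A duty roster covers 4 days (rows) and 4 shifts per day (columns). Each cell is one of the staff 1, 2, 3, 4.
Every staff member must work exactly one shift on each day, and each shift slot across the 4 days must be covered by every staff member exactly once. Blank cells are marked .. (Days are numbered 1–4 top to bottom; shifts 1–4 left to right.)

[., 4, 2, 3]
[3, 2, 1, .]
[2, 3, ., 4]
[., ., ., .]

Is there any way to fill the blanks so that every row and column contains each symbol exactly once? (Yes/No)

No

Day 2, shift 4: day 2 together with shift 4 already contain {1, 2, 3, 4} — every symbol — so nothing can go there. The grid has no valid completion.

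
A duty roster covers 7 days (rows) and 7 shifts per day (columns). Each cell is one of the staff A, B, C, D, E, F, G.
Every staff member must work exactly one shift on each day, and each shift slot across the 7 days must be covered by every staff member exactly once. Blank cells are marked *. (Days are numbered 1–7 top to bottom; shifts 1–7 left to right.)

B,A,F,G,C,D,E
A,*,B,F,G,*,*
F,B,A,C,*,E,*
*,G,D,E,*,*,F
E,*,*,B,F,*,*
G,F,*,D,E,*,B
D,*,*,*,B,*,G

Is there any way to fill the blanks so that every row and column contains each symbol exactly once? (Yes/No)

Day 2, shift 6: day 2 has {A, B, F, G} and shift 6 has {D, E}, so it must be C.
Day 2, shift 7: day 2 has {A, B, C, F, G} and shift 7 has {B, E, F, G}, so it must be D.
Now day 3, shift 7: day 3 together with shift 7 already contain {A, B, C, D, E, F, G} — every symbol — so nothing can go there. The grid has no valid completion.

No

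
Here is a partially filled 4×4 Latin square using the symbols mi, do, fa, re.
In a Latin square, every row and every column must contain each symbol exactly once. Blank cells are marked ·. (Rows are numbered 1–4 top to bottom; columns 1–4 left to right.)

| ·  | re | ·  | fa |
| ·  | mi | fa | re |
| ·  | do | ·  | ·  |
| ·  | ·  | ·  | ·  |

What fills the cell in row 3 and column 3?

Row 2, column 1: row 2 has {mi, fa, re} and column 1 has {}, leaving only do.
Row 1, column 1: row 1 has {fa, re} and column 1 has {do}, leaving only mi.
Row 1, column 3: row 1 has {mi, fa, re} and column 3 has {fa}, leaving only do.
Row 3, column 4: row 3 has {do} and column 4 has {fa, re}, leaving only mi.
Row 3 already has {mi, do} and column 3 already has {do, fa}, so row 3, column 3 must be re.

re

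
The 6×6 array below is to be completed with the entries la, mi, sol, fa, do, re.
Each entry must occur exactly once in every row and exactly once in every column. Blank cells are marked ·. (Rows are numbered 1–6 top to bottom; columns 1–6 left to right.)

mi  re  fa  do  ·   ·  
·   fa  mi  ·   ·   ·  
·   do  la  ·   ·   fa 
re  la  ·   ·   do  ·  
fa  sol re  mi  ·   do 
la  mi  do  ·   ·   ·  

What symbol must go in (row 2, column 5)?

Row 3, column 1: row 3 has {la, fa, do} and column 1 has {la, mi, fa, re}, leaving only sol.
Row 2, column 1: row 2 has {mi, fa} and column 1 has {la, mi, sol, fa, re}, leaving only do.
Row 3, column 4: row 3 has {la, sol, fa, do} and column 4 has {mi, do}, leaving only re.
Row 3, column 5: row 3 has {la, sol, fa, do, re} and column 5 has {do}, leaving only mi.
Row 4, column 3: row 4 has {la, do, re} and column 3 has {la, mi, fa, do, re}, leaving only sol.
Row 4, column 4: row 4 has {la, sol, do, re} and column 4 has {mi, do, re}, leaving only fa.
Row 4, column 6: row 4 has {la, sol, fa, do, re} and column 6 has {fa, do}, leaving only mi.
Row 5, column 5: row 5 has {mi, sol, fa, do, re} and column 5 has {mi, do}, leaving only la.
Row 1, column 5: row 1 has {mi, fa, do, re} and column 5 has {la, mi, do}, leaving only sol.
Row 2 already has {mi, fa, do} and column 5 already has {la, mi, sol, do}, so row 2, column 5 must be re.

re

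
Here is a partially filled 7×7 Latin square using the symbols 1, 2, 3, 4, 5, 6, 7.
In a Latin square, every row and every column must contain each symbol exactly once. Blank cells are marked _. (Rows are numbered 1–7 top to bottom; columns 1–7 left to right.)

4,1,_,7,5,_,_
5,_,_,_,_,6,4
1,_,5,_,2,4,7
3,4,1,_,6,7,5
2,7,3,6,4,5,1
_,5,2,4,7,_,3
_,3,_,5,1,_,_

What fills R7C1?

7

Row 1, column 3: row 1 has {1, 4, 5, 7} and column 3 has {1, 2, 3, 5}, leaving only 6.
Row 1, column 7: row 1 has {1, 4, 5, 6, 7} and column 7 has {1, 3, 4, 5, 7}, leaving only 2.
Row 1, column 6: row 1 has {1, 2, 4, 5, 6, 7} and column 6 has {4, 5, 6, 7}, leaving only 3.
Row 2, column 2: row 2 has {4, 5, 6} and column 2 has {1, 3, 4, 5, 7}, leaving only 2.
Row 2, column 3: row 2 has {2, 4, 5, 6} and column 3 has {1, 2, 3, 5, 6}, leaving only 7.
Row 2, column 5: row 2 has {2, 4, 5, 6, 7} and column 5 has {1, 2, 4, 5, 6, 7}, leaving only 3.
Row 2, column 4: row 2 has {2, 3, 4, 5, 6, 7} and column 4 has {4, 5, 6, 7}, leaving only 1.
Row 3, column 2: row 3 has {1, 2, 4, 5, 7} and column 2 has {1, 2, 3, 4, 5, 7}, leaving only 6.
Row 3, column 4: row 3 has {1, 2, 4, 5, 6, 7} and column 4 has {1, 4, 5, 6, 7}, leaving only 3.
Row 4, column 4: row 4 has {1, 3, 4, 5, 6, 7} and column 4 has {1, 3, 4, 5, 6, 7}, leaving only 2.
Row 6, column 1: row 6 has {2, 3, 4, 5, 7} and column 1 has {1, 2, 3, 4, 5}, leaving only 6.
Row 7 already has {1, 3, 5} and column 1 already has {1, 2, 3, 4, 5, 6}, so row 7, column 1 must be 7.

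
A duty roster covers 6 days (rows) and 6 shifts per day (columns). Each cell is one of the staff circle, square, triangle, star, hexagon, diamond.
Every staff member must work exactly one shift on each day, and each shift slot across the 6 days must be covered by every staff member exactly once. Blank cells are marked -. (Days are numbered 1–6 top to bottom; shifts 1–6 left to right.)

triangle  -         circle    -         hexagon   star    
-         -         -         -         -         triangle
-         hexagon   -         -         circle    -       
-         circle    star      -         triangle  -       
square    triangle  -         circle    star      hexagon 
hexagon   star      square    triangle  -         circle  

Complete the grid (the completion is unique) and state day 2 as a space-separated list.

Day 4, shift 1: day 4 has {circle, triangle, star} and shift 1 has {square, triangle, hexagon}, leaving only diamond.
Day 3, shift 1: day 3 has {circle, hexagon} and shift 1 has {square, triangle, hexagon, diamond}, leaving only star.
Day 2, shift 1: day 2 has {triangle} and shift 1 has {square, triangle, star, hexagon, diamond}, leaving only circle.
Day 4, shift 6: day 4 has {circle, triangle, star, diamond} and shift 6 has {circle, triangle, star, hexagon}, leaving only square.
Day 3, shift 6: day 3 has {circle, star, hexagon} and shift 6 has {circle, square, triangle, star, hexagon}, leaving only diamond.
Day 3, shift 3: day 3 has {circle, star, hexagon, diamond} and shift 3 has {circle, square, star}, leaving only triangle.
Day 3, shift 4: day 3 has {circle, triangle, star, hexagon, diamond} and shift 4 has {circle, triangle}, leaving only square.
Day 1, shift 4: day 1 has {circle, triangle, star, hexagon} and shift 4 has {circle, square, triangle}, leaving only diamond.
Day 1, shift 2: day 1 has {circle, triangle, star, hexagon, diamond} and shift 2 has {circle, triangle, star, hexagon}, leaving only square.
Day 2, shift 2: day 2 has {circle, triangle} and shift 2 has {circle, square, triangle, star, hexagon}, leaving only diamond.
Day 2, shift 3: day 2 has {circle, triangle, diamond} and shift 3 has {circle, square, triangle, star}, leaving only hexagon.
Day 2, shift 4: day 2 has {circle, triangle, hexagon, diamond} and shift 4 has {circle, square, triangle, diamond}, leaving only star.
Day 2, shift 5: day 2 has {circle, triangle, star, hexagon, diamond} and shift 5 has {circle, triangle, star, hexagon}, leaving only square.
So day 2 reads: circle diamond hexagon star square triangle.

circle diamond hexagon star square triangle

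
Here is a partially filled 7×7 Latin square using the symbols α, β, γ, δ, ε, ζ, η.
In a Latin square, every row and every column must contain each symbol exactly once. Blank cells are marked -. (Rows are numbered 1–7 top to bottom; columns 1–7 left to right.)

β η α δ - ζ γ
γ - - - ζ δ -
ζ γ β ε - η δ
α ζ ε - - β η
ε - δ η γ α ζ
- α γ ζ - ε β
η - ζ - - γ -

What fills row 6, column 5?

η

Row 1, column 5: row 1 has {α, β, γ, δ, ζ, η} and column 5 has {γ, ζ}, leaving only ε.
Row 2, column 3: row 2 has {γ, δ, ζ} and column 3 has {α, β, γ, δ, ε, ζ}, leaving only η.
Row 3, column 5: row 3 has {β, γ, δ, ε, ζ, η} and column 5 has {γ, ε, ζ}, leaving only α.
Row 4, column 4: row 4 has {α, β, ε, ζ, η} and column 4 has {δ, ε, ζ, η}, leaving only γ.
Row 4, column 5: row 4 has {α, β, γ, ε, ζ, η} and column 5 has {α, γ, ε, ζ}, leaving only δ.
Row 6 already has {α, β, γ, ε, ζ} and column 5 already has {α, γ, δ, ε, ζ}, so row 6, column 5 must be η.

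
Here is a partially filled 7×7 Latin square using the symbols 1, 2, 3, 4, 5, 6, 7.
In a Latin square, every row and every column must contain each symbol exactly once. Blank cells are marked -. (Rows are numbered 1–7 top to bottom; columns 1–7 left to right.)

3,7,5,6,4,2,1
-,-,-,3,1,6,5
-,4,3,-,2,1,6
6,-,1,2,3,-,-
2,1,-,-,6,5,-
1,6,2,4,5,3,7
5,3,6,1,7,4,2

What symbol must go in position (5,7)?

Row 2, column 2: row 2 has {1, 3, 5, 6} and column 2 has {1, 3, 4, 6, 7}, leaving only 2.
Row 3, column 1: row 3 has {1, 2, 3, 4, 6} and column 1 has {1, 2, 3, 5, 6}, leaving only 7.
Row 2, column 1: row 2 has {1, 2, 3, 5, 6} and column 1 has {1, 2, 3, 5, 6, 7}, leaving only 4.
Row 2, column 3: row 2 has {1, 2, 3, 4, 5, 6} and column 3 has {1, 2, 3, 5, 6}, leaving only 7.
Row 3, column 4: row 3 has {1, 2, 3, 4, 6, 7} and column 4 has {1, 2, 3, 4, 6}, leaving only 5.
Row 4, column 2: row 4 has {1, 2, 3, 6} and column 2 has {1, 2, 3, 4, 6, 7}, leaving only 5.
Row 4, column 6: row 4 has {1, 2, 3, 5, 6} and column 6 has {1, 2, 3, 4, 5, 6}, leaving only 7.
Row 4, column 7: row 4 has {1, 2, 3, 5, 6, 7} and column 7 has {1, 2, 5, 6, 7}, leaving only 4.
Row 5 already has {1, 2, 5, 6} and column 7 already has {1, 2, 4, 5, 6, 7}, so row 5, column 7 must be 3.

3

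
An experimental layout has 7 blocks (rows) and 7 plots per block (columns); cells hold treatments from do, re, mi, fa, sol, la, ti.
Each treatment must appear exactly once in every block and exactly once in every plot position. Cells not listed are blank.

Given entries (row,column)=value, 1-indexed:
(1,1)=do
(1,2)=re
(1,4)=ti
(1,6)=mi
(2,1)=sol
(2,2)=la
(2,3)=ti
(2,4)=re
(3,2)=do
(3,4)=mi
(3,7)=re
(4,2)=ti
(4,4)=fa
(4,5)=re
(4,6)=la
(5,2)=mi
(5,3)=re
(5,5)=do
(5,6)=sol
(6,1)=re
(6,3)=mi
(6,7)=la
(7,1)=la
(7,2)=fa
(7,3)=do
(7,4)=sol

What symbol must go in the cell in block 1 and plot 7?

sol

Block 4, plot 1: block 4 has {re, fa, la, ti} and plot 1 has {do, re, sol, la}, leaving only mi.
Block 4, plot 3: block 4 has {re, mi, fa, la, ti} and plot 3 has {do, re, mi, ti}, leaving only sol.
Block 4, plot 7: block 4 has {re, mi, fa, sol, la, ti} and plot 7 has {re, la}, leaving only do.
Block 5, plot 4: block 5 has {do, re, mi, sol} and plot 4 has {re, mi, fa, sol, ti}, leaving only la.
Block 6, plot 2: block 6 has {re, mi, la} and plot 2 has {do, re, mi, fa, la, ti}, leaving only sol.
Block 6, plot 4: block 6 has {re, mi, sol, la} and plot 4 has {re, mi, fa, sol, la, ti}, leaving only do.
Block 1, plot 7 is narrowed to {fa, sol}.
If it were fa, then block 3, plot 6 would be left with no valid symbol.
So block 1, plot 7 must be sol.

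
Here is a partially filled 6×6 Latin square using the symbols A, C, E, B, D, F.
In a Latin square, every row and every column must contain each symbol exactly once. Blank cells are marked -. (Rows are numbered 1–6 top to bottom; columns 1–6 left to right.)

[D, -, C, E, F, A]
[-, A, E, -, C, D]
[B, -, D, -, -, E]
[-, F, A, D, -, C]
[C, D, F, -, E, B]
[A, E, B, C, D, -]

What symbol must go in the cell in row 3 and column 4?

Row 1, column 2: row 1 has {A, C, E, D, F} and column 2 has {A, E, D, F}, leaving only B.
Row 2, column 1: row 2 has {A, C, E, D} and column 1 has {A, C, B, D}, leaving only F.
Row 2, column 4: row 2 has {A, C, E, D, F} and column 4 has {C, E, D}, leaving only B.
Row 3, column 2: row 3 has {E, B, D} and column 2 has {A, E, B, D, F}, leaving only C.
Row 3, column 5: row 3 has {C, E, B, D} and column 5 has {C, E, D, F}, leaving only A.
Row 3 already has {A, C, E, B, D} and column 4 already has {C, E, B, D}, so row 3, column 4 must be F.

F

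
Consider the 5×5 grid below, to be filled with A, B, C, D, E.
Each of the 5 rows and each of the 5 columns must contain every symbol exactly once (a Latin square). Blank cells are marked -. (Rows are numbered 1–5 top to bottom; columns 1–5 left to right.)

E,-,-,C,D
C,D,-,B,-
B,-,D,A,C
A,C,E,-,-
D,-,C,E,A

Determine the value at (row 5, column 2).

Row 5 already has {A, C, D, E} and column 2 already has {C, D}, so row 5, column 2 must be B.

B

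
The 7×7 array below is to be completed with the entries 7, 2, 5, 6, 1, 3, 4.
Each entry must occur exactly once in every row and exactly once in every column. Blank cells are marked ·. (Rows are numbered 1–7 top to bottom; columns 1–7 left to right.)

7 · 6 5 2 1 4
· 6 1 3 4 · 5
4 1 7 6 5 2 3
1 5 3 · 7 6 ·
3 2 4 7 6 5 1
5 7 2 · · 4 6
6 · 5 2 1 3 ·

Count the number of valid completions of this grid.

Row 1, column 2: eliminating its row and column leaves {3}.
Row 2, column 1: eliminating its row and column leaves {2}.
Row 2, column 6: eliminating its row and column leaves {7}.
Row 4, column 4: eliminating its row and column leaves {4}.
Row 4, column 7: eliminating its row and column leaves {2}.
Row 6, column 4: eliminating its row and column leaves {1}.
Row 6, column 5: eliminating its row and column leaves {3}.
Row 7, column 2: eliminating its row and column leaves {4}.
Row 7, column 7: eliminating its row and column leaves {7}.
Only one assignment across all blanks avoids any row or column repeat, giving 1 completion.

1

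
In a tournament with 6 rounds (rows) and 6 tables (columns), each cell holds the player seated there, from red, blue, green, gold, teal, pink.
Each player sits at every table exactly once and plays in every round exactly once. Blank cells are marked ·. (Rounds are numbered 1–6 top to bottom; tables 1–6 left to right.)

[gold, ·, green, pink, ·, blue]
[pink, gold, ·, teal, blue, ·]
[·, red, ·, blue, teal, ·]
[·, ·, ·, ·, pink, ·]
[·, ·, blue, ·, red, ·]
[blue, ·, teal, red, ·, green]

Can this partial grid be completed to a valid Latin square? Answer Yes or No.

Round 1, table 5: round 1 together with table 5 already contain {red, blue, green, gold, teal, pink} — every symbol — so nothing can go there. The grid has no valid completion.

No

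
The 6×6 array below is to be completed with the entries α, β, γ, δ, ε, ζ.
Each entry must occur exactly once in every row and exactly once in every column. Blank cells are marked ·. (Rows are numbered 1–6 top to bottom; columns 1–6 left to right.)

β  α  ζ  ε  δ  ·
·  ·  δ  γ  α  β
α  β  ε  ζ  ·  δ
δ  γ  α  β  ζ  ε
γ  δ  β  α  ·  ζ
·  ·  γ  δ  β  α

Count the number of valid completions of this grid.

2

Row 1, column 6: eliminating its row and column leaves {γ}.
Row 2, column 1: eliminating its row and column leaves {ε, ζ}.
Row 2, column 2: eliminating its row and column leaves {ε, ζ}.
Row 3, column 5: eliminating its row and column leaves {γ}.
Row 5, column 5: eliminating its row and column leaves {ε}.
Row 6, column 1: eliminating its row and column leaves {ε, ζ}.
Row 6, column 2: eliminating its row and column leaves {ε, ζ}.
Enumerating the assignments across these blanks that avoid any row or column repeat gives 2 completions.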